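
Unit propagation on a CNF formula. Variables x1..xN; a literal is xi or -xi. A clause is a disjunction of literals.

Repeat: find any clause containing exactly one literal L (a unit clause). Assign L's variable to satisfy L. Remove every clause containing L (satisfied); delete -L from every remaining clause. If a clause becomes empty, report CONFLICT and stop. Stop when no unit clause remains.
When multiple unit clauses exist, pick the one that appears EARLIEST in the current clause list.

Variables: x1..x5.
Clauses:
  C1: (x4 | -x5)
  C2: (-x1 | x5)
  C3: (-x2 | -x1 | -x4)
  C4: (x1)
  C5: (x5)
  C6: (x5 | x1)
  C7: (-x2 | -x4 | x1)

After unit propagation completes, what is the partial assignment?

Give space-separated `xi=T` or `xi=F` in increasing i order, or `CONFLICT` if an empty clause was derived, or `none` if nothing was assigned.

Answer: x1=T x2=F x4=T x5=T

Derivation:
unit clause [1] forces x1=T; simplify:
  drop -1 from [-1, 5] -> [5]
  drop -1 from [-2, -1, -4] -> [-2, -4]
  satisfied 3 clause(s); 4 remain; assigned so far: [1]
unit clause [5] forces x5=T; simplify:
  drop -5 from [4, -5] -> [4]
  satisfied 2 clause(s); 2 remain; assigned so far: [1, 5]
unit clause [4] forces x4=T; simplify:
  drop -4 from [-2, -4] -> [-2]
  satisfied 1 clause(s); 1 remain; assigned so far: [1, 4, 5]
unit clause [-2] forces x2=F; simplify:
  satisfied 1 clause(s); 0 remain; assigned so far: [1, 2, 4, 5]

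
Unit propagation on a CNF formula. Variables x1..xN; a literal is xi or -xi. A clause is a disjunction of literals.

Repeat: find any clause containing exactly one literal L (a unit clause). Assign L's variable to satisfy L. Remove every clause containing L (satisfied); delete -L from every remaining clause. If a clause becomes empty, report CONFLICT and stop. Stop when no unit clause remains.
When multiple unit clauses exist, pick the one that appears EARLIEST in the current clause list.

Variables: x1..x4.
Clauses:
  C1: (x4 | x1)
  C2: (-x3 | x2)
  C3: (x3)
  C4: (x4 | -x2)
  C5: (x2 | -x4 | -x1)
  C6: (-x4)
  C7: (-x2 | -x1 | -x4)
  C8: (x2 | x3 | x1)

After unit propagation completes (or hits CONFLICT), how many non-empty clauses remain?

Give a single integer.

Answer: 1

Derivation:
unit clause [3] forces x3=T; simplify:
  drop -3 from [-3, 2] -> [2]
  satisfied 2 clause(s); 6 remain; assigned so far: [3]
unit clause [2] forces x2=T; simplify:
  drop -2 from [4, -2] -> [4]
  drop -2 from [-2, -1, -4] -> [-1, -4]
  satisfied 2 clause(s); 4 remain; assigned so far: [2, 3]
unit clause [4] forces x4=T; simplify:
  drop -4 from [-4] -> [] (empty!)
  drop -4 from [-1, -4] -> [-1]
  satisfied 2 clause(s); 2 remain; assigned so far: [2, 3, 4]
CONFLICT (empty clause)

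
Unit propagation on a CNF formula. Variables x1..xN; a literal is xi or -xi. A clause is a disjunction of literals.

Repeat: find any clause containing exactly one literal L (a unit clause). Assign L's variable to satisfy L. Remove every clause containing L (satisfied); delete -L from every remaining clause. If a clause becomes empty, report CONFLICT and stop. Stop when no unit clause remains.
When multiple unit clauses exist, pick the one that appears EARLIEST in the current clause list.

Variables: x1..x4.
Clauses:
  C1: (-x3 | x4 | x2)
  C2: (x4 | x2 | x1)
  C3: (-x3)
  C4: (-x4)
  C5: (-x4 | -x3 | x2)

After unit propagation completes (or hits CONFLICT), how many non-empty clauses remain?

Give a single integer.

unit clause [-3] forces x3=F; simplify:
  satisfied 3 clause(s); 2 remain; assigned so far: [3]
unit clause [-4] forces x4=F; simplify:
  drop 4 from [4, 2, 1] -> [2, 1]
  satisfied 1 clause(s); 1 remain; assigned so far: [3, 4]

Answer: 1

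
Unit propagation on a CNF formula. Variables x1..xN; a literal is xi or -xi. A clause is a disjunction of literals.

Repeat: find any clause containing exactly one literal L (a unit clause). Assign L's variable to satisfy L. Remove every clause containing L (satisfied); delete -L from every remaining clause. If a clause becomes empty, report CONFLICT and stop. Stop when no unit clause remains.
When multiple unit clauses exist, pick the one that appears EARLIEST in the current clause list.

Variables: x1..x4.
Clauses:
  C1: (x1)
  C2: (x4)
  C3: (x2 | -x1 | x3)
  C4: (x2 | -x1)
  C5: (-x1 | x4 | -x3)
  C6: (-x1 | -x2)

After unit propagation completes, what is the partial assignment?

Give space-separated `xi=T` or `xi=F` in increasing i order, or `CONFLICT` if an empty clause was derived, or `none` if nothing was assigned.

unit clause [1] forces x1=T; simplify:
  drop -1 from [2, -1, 3] -> [2, 3]
  drop -1 from [2, -1] -> [2]
  drop -1 from [-1, 4, -3] -> [4, -3]
  drop -1 from [-1, -2] -> [-2]
  satisfied 1 clause(s); 5 remain; assigned so far: [1]
unit clause [4] forces x4=T; simplify:
  satisfied 2 clause(s); 3 remain; assigned so far: [1, 4]
unit clause [2] forces x2=T; simplify:
  drop -2 from [-2] -> [] (empty!)
  satisfied 2 clause(s); 1 remain; assigned so far: [1, 2, 4]
CONFLICT (empty clause)

Answer: CONFLICT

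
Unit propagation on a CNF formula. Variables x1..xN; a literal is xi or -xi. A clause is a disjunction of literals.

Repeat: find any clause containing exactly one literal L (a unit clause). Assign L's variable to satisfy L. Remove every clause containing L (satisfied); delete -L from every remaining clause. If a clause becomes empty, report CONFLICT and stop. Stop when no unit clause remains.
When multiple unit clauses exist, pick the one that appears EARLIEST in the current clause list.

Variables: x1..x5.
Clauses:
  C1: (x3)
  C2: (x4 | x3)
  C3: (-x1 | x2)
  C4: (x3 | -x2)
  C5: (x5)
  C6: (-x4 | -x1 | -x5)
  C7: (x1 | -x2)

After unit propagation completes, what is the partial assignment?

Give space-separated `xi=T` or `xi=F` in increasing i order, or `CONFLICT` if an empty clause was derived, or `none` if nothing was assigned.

unit clause [3] forces x3=T; simplify:
  satisfied 3 clause(s); 4 remain; assigned so far: [3]
unit clause [5] forces x5=T; simplify:
  drop -5 from [-4, -1, -5] -> [-4, -1]
  satisfied 1 clause(s); 3 remain; assigned so far: [3, 5]

Answer: x3=T x5=T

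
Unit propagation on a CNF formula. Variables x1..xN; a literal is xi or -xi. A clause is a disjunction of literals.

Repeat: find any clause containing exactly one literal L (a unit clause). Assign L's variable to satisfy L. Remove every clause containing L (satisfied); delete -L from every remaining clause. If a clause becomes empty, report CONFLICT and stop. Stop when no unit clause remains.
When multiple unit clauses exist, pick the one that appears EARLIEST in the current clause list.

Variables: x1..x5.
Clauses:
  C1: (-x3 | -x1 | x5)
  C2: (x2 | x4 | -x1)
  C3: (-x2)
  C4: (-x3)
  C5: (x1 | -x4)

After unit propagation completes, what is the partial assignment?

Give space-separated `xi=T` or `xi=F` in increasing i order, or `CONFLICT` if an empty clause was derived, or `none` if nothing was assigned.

Answer: x2=F x3=F

Derivation:
unit clause [-2] forces x2=F; simplify:
  drop 2 from [2, 4, -1] -> [4, -1]
  satisfied 1 clause(s); 4 remain; assigned so far: [2]
unit clause [-3] forces x3=F; simplify:
  satisfied 2 clause(s); 2 remain; assigned so far: [2, 3]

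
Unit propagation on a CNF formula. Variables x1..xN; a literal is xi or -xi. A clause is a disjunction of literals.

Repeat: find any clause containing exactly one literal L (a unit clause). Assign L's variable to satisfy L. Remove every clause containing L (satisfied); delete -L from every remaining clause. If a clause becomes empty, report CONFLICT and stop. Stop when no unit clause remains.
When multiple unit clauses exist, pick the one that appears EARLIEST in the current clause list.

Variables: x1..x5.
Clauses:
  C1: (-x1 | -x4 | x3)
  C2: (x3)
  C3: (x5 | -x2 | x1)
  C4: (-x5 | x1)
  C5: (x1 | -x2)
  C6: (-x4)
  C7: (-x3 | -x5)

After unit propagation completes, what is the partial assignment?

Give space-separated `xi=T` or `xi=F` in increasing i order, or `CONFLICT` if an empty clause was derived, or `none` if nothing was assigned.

unit clause [3] forces x3=T; simplify:
  drop -3 from [-3, -5] -> [-5]
  satisfied 2 clause(s); 5 remain; assigned so far: [3]
unit clause [-4] forces x4=F; simplify:
  satisfied 1 clause(s); 4 remain; assigned so far: [3, 4]
unit clause [-5] forces x5=F; simplify:
  drop 5 from [5, -2, 1] -> [-2, 1]
  satisfied 2 clause(s); 2 remain; assigned so far: [3, 4, 5]

Answer: x3=T x4=F x5=F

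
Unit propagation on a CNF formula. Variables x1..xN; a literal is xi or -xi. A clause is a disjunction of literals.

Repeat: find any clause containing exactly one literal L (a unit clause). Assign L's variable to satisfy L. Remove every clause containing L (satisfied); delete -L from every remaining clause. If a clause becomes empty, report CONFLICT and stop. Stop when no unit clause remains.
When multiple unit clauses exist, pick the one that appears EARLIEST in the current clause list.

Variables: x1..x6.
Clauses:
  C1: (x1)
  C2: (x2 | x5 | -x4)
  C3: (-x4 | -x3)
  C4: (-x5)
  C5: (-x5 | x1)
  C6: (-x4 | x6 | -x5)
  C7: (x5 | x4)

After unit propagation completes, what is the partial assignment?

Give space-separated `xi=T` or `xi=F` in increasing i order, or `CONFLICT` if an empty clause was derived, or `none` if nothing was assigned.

Answer: x1=T x2=T x3=F x4=T x5=F

Derivation:
unit clause [1] forces x1=T; simplify:
  satisfied 2 clause(s); 5 remain; assigned so far: [1]
unit clause [-5] forces x5=F; simplify:
  drop 5 from [2, 5, -4] -> [2, -4]
  drop 5 from [5, 4] -> [4]
  satisfied 2 clause(s); 3 remain; assigned so far: [1, 5]
unit clause [4] forces x4=T; simplify:
  drop -4 from [2, -4] -> [2]
  drop -4 from [-4, -3] -> [-3]
  satisfied 1 clause(s); 2 remain; assigned so far: [1, 4, 5]
unit clause [2] forces x2=T; simplify:
  satisfied 1 clause(s); 1 remain; assigned so far: [1, 2, 4, 5]
unit clause [-3] forces x3=F; simplify:
  satisfied 1 clause(s); 0 remain; assigned so far: [1, 2, 3, 4, 5]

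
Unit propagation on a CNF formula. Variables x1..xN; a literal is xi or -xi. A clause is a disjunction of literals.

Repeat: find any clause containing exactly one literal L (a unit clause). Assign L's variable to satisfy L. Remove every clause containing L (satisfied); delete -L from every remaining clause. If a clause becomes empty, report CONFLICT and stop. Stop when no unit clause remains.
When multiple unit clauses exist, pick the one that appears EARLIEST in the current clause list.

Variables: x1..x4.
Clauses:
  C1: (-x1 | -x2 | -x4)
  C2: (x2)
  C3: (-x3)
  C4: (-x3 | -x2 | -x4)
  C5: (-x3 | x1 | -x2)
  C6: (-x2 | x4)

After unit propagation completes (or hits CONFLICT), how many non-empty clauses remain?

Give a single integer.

unit clause [2] forces x2=T; simplify:
  drop -2 from [-1, -2, -4] -> [-1, -4]
  drop -2 from [-3, -2, -4] -> [-3, -4]
  drop -2 from [-3, 1, -2] -> [-3, 1]
  drop -2 from [-2, 4] -> [4]
  satisfied 1 clause(s); 5 remain; assigned so far: [2]
unit clause [-3] forces x3=F; simplify:
  satisfied 3 clause(s); 2 remain; assigned so far: [2, 3]
unit clause [4] forces x4=T; simplify:
  drop -4 from [-1, -4] -> [-1]
  satisfied 1 clause(s); 1 remain; assigned so far: [2, 3, 4]
unit clause [-1] forces x1=F; simplify:
  satisfied 1 clause(s); 0 remain; assigned so far: [1, 2, 3, 4]

Answer: 0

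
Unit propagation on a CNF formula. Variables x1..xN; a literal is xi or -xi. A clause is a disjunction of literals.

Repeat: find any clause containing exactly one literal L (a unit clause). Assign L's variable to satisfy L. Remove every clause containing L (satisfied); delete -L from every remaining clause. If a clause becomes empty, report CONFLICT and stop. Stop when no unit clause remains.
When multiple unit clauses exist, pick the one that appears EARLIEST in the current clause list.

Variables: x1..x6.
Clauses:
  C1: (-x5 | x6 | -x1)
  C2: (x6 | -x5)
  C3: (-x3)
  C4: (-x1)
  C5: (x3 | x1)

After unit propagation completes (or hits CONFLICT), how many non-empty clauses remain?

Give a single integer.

Answer: 1

Derivation:
unit clause [-3] forces x3=F; simplify:
  drop 3 from [3, 1] -> [1]
  satisfied 1 clause(s); 4 remain; assigned so far: [3]
unit clause [-1] forces x1=F; simplify:
  drop 1 from [1] -> [] (empty!)
  satisfied 2 clause(s); 2 remain; assigned so far: [1, 3]
CONFLICT (empty clause)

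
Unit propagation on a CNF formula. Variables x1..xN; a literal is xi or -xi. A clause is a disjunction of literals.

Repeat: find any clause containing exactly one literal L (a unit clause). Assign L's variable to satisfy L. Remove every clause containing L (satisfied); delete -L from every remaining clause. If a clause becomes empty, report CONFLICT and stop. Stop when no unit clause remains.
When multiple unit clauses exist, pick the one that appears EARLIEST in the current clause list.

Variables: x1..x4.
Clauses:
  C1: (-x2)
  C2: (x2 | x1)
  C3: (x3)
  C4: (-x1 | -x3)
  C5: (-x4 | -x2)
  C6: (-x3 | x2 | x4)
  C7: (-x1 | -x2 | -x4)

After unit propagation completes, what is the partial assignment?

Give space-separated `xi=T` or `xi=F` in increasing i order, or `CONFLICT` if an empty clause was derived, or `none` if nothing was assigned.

unit clause [-2] forces x2=F; simplify:
  drop 2 from [2, 1] -> [1]
  drop 2 from [-3, 2, 4] -> [-3, 4]
  satisfied 3 clause(s); 4 remain; assigned so far: [2]
unit clause [1] forces x1=T; simplify:
  drop -1 from [-1, -3] -> [-3]
  satisfied 1 clause(s); 3 remain; assigned so far: [1, 2]
unit clause [3] forces x3=T; simplify:
  drop -3 from [-3] -> [] (empty!)
  drop -3 from [-3, 4] -> [4]
  satisfied 1 clause(s); 2 remain; assigned so far: [1, 2, 3]
CONFLICT (empty clause)

Answer: CONFLICT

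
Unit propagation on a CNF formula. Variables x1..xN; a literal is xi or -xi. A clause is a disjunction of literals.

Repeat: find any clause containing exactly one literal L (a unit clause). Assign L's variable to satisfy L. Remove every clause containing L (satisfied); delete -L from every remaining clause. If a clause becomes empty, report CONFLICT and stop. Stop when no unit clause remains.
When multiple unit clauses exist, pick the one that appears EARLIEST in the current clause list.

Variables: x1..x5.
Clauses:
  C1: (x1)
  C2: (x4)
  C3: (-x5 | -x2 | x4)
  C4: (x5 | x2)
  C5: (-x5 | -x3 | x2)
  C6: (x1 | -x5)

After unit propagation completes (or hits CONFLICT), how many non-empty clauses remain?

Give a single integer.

unit clause [1] forces x1=T; simplify:
  satisfied 2 clause(s); 4 remain; assigned so far: [1]
unit clause [4] forces x4=T; simplify:
  satisfied 2 clause(s); 2 remain; assigned so far: [1, 4]

Answer: 2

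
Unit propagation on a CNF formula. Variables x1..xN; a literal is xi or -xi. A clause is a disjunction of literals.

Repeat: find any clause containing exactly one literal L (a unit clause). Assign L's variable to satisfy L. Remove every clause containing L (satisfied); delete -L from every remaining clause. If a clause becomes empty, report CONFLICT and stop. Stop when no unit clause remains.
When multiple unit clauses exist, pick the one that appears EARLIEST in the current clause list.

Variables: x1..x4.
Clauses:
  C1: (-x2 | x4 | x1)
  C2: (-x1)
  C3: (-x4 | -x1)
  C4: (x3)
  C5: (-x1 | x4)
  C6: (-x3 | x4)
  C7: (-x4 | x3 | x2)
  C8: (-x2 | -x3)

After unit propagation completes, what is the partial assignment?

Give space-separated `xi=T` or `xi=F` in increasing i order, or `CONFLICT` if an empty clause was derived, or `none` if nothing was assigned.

Answer: x1=F x2=F x3=T x4=T

Derivation:
unit clause [-1] forces x1=F; simplify:
  drop 1 from [-2, 4, 1] -> [-2, 4]
  satisfied 3 clause(s); 5 remain; assigned so far: [1]
unit clause [3] forces x3=T; simplify:
  drop -3 from [-3, 4] -> [4]
  drop -3 from [-2, -3] -> [-2]
  satisfied 2 clause(s); 3 remain; assigned so far: [1, 3]
unit clause [4] forces x4=T; simplify:
  satisfied 2 clause(s); 1 remain; assigned so far: [1, 3, 4]
unit clause [-2] forces x2=F; simplify:
  satisfied 1 clause(s); 0 remain; assigned so far: [1, 2, 3, 4]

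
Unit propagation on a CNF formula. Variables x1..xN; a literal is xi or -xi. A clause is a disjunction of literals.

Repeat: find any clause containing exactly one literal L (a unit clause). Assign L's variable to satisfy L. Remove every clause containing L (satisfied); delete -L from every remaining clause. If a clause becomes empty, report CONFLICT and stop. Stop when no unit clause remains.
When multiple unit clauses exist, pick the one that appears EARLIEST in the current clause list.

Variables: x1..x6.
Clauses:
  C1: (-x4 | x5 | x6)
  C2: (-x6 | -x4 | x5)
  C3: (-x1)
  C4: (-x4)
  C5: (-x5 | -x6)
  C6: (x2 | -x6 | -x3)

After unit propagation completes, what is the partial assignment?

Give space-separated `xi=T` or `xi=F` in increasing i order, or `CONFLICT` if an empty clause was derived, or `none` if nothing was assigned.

unit clause [-1] forces x1=F; simplify:
  satisfied 1 clause(s); 5 remain; assigned so far: [1]
unit clause [-4] forces x4=F; simplify:
  satisfied 3 clause(s); 2 remain; assigned so far: [1, 4]

Answer: x1=F x4=F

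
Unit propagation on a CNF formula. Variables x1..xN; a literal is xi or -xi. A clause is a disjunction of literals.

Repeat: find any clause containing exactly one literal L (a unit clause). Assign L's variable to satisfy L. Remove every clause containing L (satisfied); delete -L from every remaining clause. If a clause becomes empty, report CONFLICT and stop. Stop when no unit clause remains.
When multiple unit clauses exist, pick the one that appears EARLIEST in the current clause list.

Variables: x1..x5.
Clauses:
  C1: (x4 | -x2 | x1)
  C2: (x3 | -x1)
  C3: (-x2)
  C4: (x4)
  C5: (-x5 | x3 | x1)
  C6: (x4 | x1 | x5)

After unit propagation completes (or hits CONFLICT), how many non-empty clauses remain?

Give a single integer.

Answer: 2

Derivation:
unit clause [-2] forces x2=F; simplify:
  satisfied 2 clause(s); 4 remain; assigned so far: [2]
unit clause [4] forces x4=T; simplify:
  satisfied 2 clause(s); 2 remain; assigned so far: [2, 4]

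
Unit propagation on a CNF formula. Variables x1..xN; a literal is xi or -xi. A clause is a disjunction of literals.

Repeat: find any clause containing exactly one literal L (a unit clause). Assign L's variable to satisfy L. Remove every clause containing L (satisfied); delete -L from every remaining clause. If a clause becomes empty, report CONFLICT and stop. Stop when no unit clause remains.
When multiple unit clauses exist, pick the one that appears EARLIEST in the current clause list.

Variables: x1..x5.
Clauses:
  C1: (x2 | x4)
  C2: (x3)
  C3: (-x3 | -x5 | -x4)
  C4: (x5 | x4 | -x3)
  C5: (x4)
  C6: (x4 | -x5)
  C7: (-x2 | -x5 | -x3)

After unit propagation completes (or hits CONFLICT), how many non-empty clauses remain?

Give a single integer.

Answer: 0

Derivation:
unit clause [3] forces x3=T; simplify:
  drop -3 from [-3, -5, -4] -> [-5, -4]
  drop -3 from [5, 4, -3] -> [5, 4]
  drop -3 from [-2, -5, -3] -> [-2, -5]
  satisfied 1 clause(s); 6 remain; assigned so far: [3]
unit clause [4] forces x4=T; simplify:
  drop -4 from [-5, -4] -> [-5]
  satisfied 4 clause(s); 2 remain; assigned so far: [3, 4]
unit clause [-5] forces x5=F; simplify:
  satisfied 2 clause(s); 0 remain; assigned so far: [3, 4, 5]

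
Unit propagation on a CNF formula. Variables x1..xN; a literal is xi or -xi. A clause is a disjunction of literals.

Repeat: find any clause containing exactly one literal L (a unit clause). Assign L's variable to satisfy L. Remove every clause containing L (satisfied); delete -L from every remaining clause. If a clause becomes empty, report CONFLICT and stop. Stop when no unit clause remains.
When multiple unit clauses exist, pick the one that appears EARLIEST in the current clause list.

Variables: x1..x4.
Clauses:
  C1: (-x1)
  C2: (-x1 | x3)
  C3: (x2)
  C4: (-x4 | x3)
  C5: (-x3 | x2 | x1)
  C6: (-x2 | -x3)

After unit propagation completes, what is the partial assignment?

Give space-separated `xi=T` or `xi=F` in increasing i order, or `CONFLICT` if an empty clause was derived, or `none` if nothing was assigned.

Answer: x1=F x2=T x3=F x4=F

Derivation:
unit clause [-1] forces x1=F; simplify:
  drop 1 from [-3, 2, 1] -> [-3, 2]
  satisfied 2 clause(s); 4 remain; assigned so far: [1]
unit clause [2] forces x2=T; simplify:
  drop -2 from [-2, -3] -> [-3]
  satisfied 2 clause(s); 2 remain; assigned so far: [1, 2]
unit clause [-3] forces x3=F; simplify:
  drop 3 from [-4, 3] -> [-4]
  satisfied 1 clause(s); 1 remain; assigned so far: [1, 2, 3]
unit clause [-4] forces x4=F; simplify:
  satisfied 1 clause(s); 0 remain; assigned so far: [1, 2, 3, 4]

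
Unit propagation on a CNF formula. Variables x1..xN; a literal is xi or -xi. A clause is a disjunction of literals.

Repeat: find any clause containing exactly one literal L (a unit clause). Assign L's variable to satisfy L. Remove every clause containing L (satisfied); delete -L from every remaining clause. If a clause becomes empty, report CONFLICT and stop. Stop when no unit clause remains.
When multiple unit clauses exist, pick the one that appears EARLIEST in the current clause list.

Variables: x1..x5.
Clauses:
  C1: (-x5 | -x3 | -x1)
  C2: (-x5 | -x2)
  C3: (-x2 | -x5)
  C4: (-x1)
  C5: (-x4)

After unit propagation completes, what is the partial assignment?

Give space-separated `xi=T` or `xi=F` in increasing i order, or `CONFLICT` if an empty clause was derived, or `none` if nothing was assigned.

unit clause [-1] forces x1=F; simplify:
  satisfied 2 clause(s); 3 remain; assigned so far: [1]
unit clause [-4] forces x4=F; simplify:
  satisfied 1 clause(s); 2 remain; assigned so far: [1, 4]

Answer: x1=F x4=F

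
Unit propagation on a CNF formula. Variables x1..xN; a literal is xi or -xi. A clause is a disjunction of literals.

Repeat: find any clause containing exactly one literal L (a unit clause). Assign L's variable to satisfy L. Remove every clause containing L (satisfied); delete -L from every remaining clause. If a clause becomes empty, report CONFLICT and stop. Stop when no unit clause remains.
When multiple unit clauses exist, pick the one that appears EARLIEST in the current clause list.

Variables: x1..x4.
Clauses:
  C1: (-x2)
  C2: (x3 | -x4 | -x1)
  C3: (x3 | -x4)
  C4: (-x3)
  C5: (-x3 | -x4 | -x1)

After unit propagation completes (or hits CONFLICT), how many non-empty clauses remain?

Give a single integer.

unit clause [-2] forces x2=F; simplify:
  satisfied 1 clause(s); 4 remain; assigned so far: [2]
unit clause [-3] forces x3=F; simplify:
  drop 3 from [3, -4, -1] -> [-4, -1]
  drop 3 from [3, -4] -> [-4]
  satisfied 2 clause(s); 2 remain; assigned so far: [2, 3]
unit clause [-4] forces x4=F; simplify:
  satisfied 2 clause(s); 0 remain; assigned so far: [2, 3, 4]

Answer: 0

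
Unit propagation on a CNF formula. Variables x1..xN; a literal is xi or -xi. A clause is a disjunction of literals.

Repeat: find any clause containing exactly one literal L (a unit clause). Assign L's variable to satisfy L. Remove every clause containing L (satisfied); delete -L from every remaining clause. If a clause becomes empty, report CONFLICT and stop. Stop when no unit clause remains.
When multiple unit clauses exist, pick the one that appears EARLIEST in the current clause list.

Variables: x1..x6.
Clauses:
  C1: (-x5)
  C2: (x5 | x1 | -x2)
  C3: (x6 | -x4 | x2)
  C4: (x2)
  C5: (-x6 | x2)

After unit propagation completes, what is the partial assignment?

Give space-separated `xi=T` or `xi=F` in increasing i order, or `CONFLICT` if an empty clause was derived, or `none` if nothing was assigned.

unit clause [-5] forces x5=F; simplify:
  drop 5 from [5, 1, -2] -> [1, -2]
  satisfied 1 clause(s); 4 remain; assigned so far: [5]
unit clause [2] forces x2=T; simplify:
  drop -2 from [1, -2] -> [1]
  satisfied 3 clause(s); 1 remain; assigned so far: [2, 5]
unit clause [1] forces x1=T; simplify:
  satisfied 1 clause(s); 0 remain; assigned so far: [1, 2, 5]

Answer: x1=T x2=T x5=F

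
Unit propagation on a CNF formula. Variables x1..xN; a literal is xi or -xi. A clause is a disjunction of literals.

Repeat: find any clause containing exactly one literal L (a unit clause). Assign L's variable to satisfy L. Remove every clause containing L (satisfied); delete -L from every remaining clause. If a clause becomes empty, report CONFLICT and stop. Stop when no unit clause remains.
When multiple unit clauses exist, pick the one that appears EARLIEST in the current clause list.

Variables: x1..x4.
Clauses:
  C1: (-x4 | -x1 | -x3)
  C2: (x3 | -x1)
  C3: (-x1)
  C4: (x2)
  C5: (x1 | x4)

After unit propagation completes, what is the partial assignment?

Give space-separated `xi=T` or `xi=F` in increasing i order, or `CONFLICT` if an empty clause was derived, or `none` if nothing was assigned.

unit clause [-1] forces x1=F; simplify:
  drop 1 from [1, 4] -> [4]
  satisfied 3 clause(s); 2 remain; assigned so far: [1]
unit clause [2] forces x2=T; simplify:
  satisfied 1 clause(s); 1 remain; assigned so far: [1, 2]
unit clause [4] forces x4=T; simplify:
  satisfied 1 clause(s); 0 remain; assigned so far: [1, 2, 4]

Answer: x1=F x2=T x4=T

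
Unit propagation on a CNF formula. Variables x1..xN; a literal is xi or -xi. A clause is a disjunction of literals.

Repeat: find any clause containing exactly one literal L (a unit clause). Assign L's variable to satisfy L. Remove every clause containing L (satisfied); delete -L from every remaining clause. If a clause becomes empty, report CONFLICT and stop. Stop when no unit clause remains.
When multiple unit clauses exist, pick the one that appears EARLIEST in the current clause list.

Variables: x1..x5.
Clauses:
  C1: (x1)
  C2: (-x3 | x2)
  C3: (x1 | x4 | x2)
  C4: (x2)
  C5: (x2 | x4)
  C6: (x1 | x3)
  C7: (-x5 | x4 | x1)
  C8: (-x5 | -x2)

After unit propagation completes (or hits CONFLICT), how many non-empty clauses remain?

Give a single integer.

unit clause [1] forces x1=T; simplify:
  satisfied 4 clause(s); 4 remain; assigned so far: [1]
unit clause [2] forces x2=T; simplify:
  drop -2 from [-5, -2] -> [-5]
  satisfied 3 clause(s); 1 remain; assigned so far: [1, 2]
unit clause [-5] forces x5=F; simplify:
  satisfied 1 clause(s); 0 remain; assigned so far: [1, 2, 5]

Answer: 0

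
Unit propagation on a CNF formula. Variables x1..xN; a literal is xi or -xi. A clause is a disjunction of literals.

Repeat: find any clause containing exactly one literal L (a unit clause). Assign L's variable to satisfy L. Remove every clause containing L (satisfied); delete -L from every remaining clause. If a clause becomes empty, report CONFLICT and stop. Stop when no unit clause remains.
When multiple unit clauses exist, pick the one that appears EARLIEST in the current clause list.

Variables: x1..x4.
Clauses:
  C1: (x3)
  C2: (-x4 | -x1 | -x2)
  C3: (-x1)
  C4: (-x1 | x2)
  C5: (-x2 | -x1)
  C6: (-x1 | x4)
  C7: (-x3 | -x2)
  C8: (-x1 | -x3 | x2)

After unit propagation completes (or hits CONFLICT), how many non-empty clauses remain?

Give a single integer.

unit clause [3] forces x3=T; simplify:
  drop -3 from [-3, -2] -> [-2]
  drop -3 from [-1, -3, 2] -> [-1, 2]
  satisfied 1 clause(s); 7 remain; assigned so far: [3]
unit clause [-1] forces x1=F; simplify:
  satisfied 6 clause(s); 1 remain; assigned so far: [1, 3]
unit clause [-2] forces x2=F; simplify:
  satisfied 1 clause(s); 0 remain; assigned so far: [1, 2, 3]

Answer: 0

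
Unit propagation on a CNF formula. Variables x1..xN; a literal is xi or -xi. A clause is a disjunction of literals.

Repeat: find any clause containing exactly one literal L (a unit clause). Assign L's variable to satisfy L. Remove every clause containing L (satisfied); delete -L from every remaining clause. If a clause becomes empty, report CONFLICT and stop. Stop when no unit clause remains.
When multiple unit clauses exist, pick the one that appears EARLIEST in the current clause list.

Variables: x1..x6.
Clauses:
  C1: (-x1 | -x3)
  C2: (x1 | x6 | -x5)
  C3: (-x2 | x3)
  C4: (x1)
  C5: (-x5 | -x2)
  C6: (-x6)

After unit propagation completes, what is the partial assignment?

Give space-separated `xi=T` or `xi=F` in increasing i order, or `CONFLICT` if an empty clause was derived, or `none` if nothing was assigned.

unit clause [1] forces x1=T; simplify:
  drop -1 from [-1, -3] -> [-3]
  satisfied 2 clause(s); 4 remain; assigned so far: [1]
unit clause [-3] forces x3=F; simplify:
  drop 3 from [-2, 3] -> [-2]
  satisfied 1 clause(s); 3 remain; assigned so far: [1, 3]
unit clause [-2] forces x2=F; simplify:
  satisfied 2 clause(s); 1 remain; assigned so far: [1, 2, 3]
unit clause [-6] forces x6=F; simplify:
  satisfied 1 clause(s); 0 remain; assigned so far: [1, 2, 3, 6]

Answer: x1=T x2=F x3=F x6=F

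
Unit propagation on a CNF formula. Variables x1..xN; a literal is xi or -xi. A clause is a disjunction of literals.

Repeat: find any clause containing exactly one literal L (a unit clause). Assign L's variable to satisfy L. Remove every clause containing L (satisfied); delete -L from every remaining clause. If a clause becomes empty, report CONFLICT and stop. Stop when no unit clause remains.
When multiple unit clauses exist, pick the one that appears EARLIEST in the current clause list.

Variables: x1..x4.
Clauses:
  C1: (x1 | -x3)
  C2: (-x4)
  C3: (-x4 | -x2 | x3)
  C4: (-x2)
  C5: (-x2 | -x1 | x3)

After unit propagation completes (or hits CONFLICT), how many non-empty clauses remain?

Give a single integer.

unit clause [-4] forces x4=F; simplify:
  satisfied 2 clause(s); 3 remain; assigned so far: [4]
unit clause [-2] forces x2=F; simplify:
  satisfied 2 clause(s); 1 remain; assigned so far: [2, 4]

Answer: 1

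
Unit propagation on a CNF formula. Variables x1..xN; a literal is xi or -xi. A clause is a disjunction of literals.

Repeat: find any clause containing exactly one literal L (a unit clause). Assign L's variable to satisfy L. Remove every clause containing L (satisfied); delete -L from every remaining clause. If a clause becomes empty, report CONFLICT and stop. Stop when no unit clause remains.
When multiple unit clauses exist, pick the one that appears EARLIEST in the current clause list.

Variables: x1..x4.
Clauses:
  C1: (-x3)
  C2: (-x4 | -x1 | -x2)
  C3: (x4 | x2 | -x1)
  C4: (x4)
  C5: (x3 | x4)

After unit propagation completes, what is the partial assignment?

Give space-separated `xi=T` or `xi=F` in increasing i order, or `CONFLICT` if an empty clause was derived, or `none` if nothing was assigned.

Answer: x3=F x4=T

Derivation:
unit clause [-3] forces x3=F; simplify:
  drop 3 from [3, 4] -> [4]
  satisfied 1 clause(s); 4 remain; assigned so far: [3]
unit clause [4] forces x4=T; simplify:
  drop -4 from [-4, -1, -2] -> [-1, -2]
  satisfied 3 clause(s); 1 remain; assigned so far: [3, 4]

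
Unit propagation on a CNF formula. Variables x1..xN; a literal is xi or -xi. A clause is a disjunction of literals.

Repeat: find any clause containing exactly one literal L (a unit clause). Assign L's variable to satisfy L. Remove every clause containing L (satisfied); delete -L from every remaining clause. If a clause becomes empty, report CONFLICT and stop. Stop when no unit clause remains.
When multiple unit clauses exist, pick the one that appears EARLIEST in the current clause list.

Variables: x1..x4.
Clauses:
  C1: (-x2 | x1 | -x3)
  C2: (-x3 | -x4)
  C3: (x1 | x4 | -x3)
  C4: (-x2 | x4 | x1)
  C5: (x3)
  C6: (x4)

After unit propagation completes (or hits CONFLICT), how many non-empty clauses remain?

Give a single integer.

unit clause [3] forces x3=T; simplify:
  drop -3 from [-2, 1, -3] -> [-2, 1]
  drop -3 from [-3, -4] -> [-4]
  drop -3 from [1, 4, -3] -> [1, 4]
  satisfied 1 clause(s); 5 remain; assigned so far: [3]
unit clause [-4] forces x4=F; simplify:
  drop 4 from [1, 4] -> [1]
  drop 4 from [-2, 4, 1] -> [-2, 1]
  drop 4 from [4] -> [] (empty!)
  satisfied 1 clause(s); 4 remain; assigned so far: [3, 4]
CONFLICT (empty clause)

Answer: 3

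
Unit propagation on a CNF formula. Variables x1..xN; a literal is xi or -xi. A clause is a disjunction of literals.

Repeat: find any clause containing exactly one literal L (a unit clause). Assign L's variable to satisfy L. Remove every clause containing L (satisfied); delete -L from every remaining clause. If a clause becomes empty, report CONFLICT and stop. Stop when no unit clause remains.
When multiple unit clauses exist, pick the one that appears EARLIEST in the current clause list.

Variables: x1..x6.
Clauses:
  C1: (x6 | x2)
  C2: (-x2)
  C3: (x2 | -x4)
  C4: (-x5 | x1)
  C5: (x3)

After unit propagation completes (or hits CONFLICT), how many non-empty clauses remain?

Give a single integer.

Answer: 1

Derivation:
unit clause [-2] forces x2=F; simplify:
  drop 2 from [6, 2] -> [6]
  drop 2 from [2, -4] -> [-4]
  satisfied 1 clause(s); 4 remain; assigned so far: [2]
unit clause [6] forces x6=T; simplify:
  satisfied 1 clause(s); 3 remain; assigned so far: [2, 6]
unit clause [-4] forces x4=F; simplify:
  satisfied 1 clause(s); 2 remain; assigned so far: [2, 4, 6]
unit clause [3] forces x3=T; simplify:
  satisfied 1 clause(s); 1 remain; assigned so far: [2, 3, 4, 6]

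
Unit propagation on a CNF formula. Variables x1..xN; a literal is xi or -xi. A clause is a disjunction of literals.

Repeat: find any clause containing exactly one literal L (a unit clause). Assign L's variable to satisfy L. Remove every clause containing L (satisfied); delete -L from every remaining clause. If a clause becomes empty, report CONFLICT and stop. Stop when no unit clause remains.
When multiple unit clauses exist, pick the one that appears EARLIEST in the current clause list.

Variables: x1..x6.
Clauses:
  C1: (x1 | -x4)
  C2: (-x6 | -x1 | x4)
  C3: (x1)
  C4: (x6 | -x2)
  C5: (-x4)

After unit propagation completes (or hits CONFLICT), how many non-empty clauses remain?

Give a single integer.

unit clause [1] forces x1=T; simplify:
  drop -1 from [-6, -1, 4] -> [-6, 4]
  satisfied 2 clause(s); 3 remain; assigned so far: [1]
unit clause [-4] forces x4=F; simplify:
  drop 4 from [-6, 4] -> [-6]
  satisfied 1 clause(s); 2 remain; assigned so far: [1, 4]
unit clause [-6] forces x6=F; simplify:
  drop 6 from [6, -2] -> [-2]
  satisfied 1 clause(s); 1 remain; assigned so far: [1, 4, 6]
unit clause [-2] forces x2=F; simplify:
  satisfied 1 clause(s); 0 remain; assigned so far: [1, 2, 4, 6]

Answer: 0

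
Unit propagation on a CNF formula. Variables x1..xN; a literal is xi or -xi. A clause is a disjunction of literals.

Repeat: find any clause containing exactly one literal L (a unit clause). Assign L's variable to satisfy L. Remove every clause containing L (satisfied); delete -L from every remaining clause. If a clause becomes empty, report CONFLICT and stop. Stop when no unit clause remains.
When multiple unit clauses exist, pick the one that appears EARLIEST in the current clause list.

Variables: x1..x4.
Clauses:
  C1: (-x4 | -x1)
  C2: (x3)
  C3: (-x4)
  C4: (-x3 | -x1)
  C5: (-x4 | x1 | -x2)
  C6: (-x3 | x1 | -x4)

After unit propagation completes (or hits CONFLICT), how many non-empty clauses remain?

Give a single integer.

unit clause [3] forces x3=T; simplify:
  drop -3 from [-3, -1] -> [-1]
  drop -3 from [-3, 1, -4] -> [1, -4]
  satisfied 1 clause(s); 5 remain; assigned so far: [3]
unit clause [-4] forces x4=F; simplify:
  satisfied 4 clause(s); 1 remain; assigned so far: [3, 4]
unit clause [-1] forces x1=F; simplify:
  satisfied 1 clause(s); 0 remain; assigned so far: [1, 3, 4]

Answer: 0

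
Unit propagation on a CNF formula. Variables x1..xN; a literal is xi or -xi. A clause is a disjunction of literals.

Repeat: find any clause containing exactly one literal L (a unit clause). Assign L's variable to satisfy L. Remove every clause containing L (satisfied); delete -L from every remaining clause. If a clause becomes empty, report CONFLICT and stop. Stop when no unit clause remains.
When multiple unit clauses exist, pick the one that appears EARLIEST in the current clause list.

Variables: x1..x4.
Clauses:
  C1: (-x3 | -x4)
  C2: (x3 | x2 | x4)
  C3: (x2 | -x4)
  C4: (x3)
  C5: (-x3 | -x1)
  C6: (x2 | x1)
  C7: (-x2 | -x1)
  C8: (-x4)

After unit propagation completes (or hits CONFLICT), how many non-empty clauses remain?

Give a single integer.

Answer: 0

Derivation:
unit clause [3] forces x3=T; simplify:
  drop -3 from [-3, -4] -> [-4]
  drop -3 from [-3, -1] -> [-1]
  satisfied 2 clause(s); 6 remain; assigned so far: [3]
unit clause [-4] forces x4=F; simplify:
  satisfied 3 clause(s); 3 remain; assigned so far: [3, 4]
unit clause [-1] forces x1=F; simplify:
  drop 1 from [2, 1] -> [2]
  satisfied 2 clause(s); 1 remain; assigned so far: [1, 3, 4]
unit clause [2] forces x2=T; simplify:
  satisfied 1 clause(s); 0 remain; assigned so far: [1, 2, 3, 4]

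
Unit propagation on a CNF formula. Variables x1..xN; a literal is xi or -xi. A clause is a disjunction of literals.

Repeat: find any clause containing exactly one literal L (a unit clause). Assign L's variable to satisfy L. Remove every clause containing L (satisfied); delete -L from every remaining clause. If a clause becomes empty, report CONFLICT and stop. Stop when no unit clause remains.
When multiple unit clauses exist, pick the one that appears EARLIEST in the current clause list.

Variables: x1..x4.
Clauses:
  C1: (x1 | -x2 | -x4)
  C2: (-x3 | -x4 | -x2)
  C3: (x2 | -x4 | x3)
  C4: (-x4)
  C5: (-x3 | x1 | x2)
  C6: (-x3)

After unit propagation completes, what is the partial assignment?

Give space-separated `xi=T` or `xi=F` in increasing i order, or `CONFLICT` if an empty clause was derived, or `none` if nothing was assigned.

Answer: x3=F x4=F

Derivation:
unit clause [-4] forces x4=F; simplify:
  satisfied 4 clause(s); 2 remain; assigned so far: [4]
unit clause [-3] forces x3=F; simplify:
  satisfied 2 clause(s); 0 remain; assigned so far: [3, 4]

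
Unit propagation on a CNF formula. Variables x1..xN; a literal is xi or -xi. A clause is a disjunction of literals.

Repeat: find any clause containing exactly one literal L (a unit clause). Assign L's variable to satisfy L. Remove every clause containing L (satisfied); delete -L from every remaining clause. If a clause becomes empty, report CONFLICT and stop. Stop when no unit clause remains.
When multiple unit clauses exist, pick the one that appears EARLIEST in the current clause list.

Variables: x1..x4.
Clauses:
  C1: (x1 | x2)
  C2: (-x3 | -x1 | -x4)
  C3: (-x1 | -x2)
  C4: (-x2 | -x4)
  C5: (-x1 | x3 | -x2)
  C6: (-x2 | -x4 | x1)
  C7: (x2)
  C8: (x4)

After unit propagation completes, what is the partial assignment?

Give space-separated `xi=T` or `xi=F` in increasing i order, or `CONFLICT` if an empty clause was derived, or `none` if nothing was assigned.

Answer: CONFLICT

Derivation:
unit clause [2] forces x2=T; simplify:
  drop -2 from [-1, -2] -> [-1]
  drop -2 from [-2, -4] -> [-4]
  drop -2 from [-1, 3, -2] -> [-1, 3]
  drop -2 from [-2, -4, 1] -> [-4, 1]
  satisfied 2 clause(s); 6 remain; assigned so far: [2]
unit clause [-1] forces x1=F; simplify:
  drop 1 from [-4, 1] -> [-4]
  satisfied 3 clause(s); 3 remain; assigned so far: [1, 2]
unit clause [-4] forces x4=F; simplify:
  drop 4 from [4] -> [] (empty!)
  satisfied 2 clause(s); 1 remain; assigned so far: [1, 2, 4]
CONFLICT (empty clause)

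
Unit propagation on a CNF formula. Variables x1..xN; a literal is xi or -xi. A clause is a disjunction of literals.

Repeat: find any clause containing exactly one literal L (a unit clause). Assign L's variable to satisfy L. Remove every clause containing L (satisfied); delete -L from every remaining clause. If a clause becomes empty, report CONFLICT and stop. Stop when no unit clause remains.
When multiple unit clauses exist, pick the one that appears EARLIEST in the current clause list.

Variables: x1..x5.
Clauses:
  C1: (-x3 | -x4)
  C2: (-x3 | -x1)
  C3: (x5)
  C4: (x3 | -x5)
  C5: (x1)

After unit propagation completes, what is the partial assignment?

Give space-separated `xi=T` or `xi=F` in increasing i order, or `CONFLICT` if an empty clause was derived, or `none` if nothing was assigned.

Answer: CONFLICT

Derivation:
unit clause [5] forces x5=T; simplify:
  drop -5 from [3, -5] -> [3]
  satisfied 1 clause(s); 4 remain; assigned so far: [5]
unit clause [3] forces x3=T; simplify:
  drop -3 from [-3, -4] -> [-4]
  drop -3 from [-3, -1] -> [-1]
  satisfied 1 clause(s); 3 remain; assigned so far: [3, 5]
unit clause [-4] forces x4=F; simplify:
  satisfied 1 clause(s); 2 remain; assigned so far: [3, 4, 5]
unit clause [-1] forces x1=F; simplify:
  drop 1 from [1] -> [] (empty!)
  satisfied 1 clause(s); 1 remain; assigned so far: [1, 3, 4, 5]
CONFLICT (empty clause)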